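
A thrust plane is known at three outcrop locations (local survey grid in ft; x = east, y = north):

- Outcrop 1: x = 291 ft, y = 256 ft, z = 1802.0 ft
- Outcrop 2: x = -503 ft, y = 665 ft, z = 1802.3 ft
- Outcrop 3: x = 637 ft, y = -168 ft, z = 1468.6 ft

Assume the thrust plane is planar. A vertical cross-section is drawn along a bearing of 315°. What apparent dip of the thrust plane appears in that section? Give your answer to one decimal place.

24.9°

Two edge vectors: Outcrop 1→Outcrop 2 = (-794, 409, 0.3), Outcrop 1→Outcrop 3 = (346, -424, -333.4).
Normal n = (Outcrop 1→Outcrop 2) × (Outcrop 1→Outcrop 3) = (-136233.4, -264615.8, 195142).
So ∂z/∂x = −n_x/n_z = 0.69812 and ∂z/∂y = −n_y/n_z = 1.35602.
Unit vector along 315° is (sin 315°, cos 315°) = (-0.7071, 0.7071).
Slope in that direction = a·(-0.7071) + b·(0.7071) = 0.46520.
Apparent dip = arctan|0.46520| = 24.9° (true dip is 56.7°, so apparent ≤ true as expected).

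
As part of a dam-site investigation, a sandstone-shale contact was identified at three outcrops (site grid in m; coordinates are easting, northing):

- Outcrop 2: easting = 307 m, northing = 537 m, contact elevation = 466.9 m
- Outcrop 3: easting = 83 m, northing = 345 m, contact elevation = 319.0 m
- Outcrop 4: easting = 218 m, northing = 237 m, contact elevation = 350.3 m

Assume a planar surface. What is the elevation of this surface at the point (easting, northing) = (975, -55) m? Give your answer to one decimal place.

Let the plane be z = a·easting + b·northing + c.
Outcrop 3−Outcrop 2: −224a − 192b = −147.9;  Outcrop 4−Outcrop 2: −89a − 300b = −116.6.
Solving gives a = 0.43867, b = 0.25853.
Then c = 466.9 − a·307 − b·537 = 193.40.
At (975, -55): z = 427.7 − 14.2 + 193.40 = 606.9 m.

606.9 m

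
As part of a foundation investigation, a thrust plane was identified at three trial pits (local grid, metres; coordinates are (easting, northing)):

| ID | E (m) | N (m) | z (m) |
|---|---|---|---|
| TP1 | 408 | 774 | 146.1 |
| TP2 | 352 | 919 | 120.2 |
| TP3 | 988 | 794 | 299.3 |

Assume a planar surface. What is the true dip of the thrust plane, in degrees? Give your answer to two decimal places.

Two edge vectors: TP1→TP2 = (-56, 145, -25.9), TP1→TP3 = (580, 20, 153.2).
Normal n = (TP1→TP2) × (TP1→TP3) = (22732, -6442.8, -85220).
So ∂z/∂E = −n_x/n_z = 0.26674 and ∂z/∂N = −n_y/n_z = −0.07560.
Gradient magnitude |∇z| = √(a² + b²) = √(0.07115 + 0.00572) = 0.27725.
True dip = arctan(0.27725) = 15.50°, dipping toward WNW (azimuth ≈ 286°).

15.50°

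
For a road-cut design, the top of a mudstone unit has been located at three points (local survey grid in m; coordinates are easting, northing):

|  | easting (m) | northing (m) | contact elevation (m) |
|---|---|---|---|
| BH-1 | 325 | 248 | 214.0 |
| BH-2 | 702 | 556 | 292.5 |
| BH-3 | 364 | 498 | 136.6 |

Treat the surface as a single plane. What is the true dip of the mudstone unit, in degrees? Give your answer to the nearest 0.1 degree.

33.3°

Two edge vectors: BH-1→BH-2 = (377, 308, 78.5), BH-1→BH-3 = (39, 250, -77.4).
Normal n = (BH-1→BH-2) × (BH-1→BH-3) = (-43464.2, 32241.3, 82238).
So ∂z/∂easting = −n_x/n_z = 0.52852 and ∂z/∂northing = −n_y/n_z = −0.39205.
Gradient magnitude |∇z| = √(a² + b²) = √(0.27933 + 0.15370) = 0.65805.
True dip = arctan(0.65805) = 33.3°, dipping toward NW (azimuth ≈ 307°).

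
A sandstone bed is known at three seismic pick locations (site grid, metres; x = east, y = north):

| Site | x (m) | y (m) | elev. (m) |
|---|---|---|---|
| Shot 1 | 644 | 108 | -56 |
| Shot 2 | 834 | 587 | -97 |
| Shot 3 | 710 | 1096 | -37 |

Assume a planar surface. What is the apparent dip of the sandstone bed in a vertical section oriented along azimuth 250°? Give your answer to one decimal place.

Two edge vectors: Shot 1→Shot 2 = (190, 479, -41), Shot 1→Shot 3 = (66, 988, 19).
Normal n = (Shot 1→Shot 2) × (Shot 1→Shot 3) = (49609, -6316, 156106).
So ∂z/∂x = −n_x/n_z = −0.31779 and ∂z/∂y = −n_y/n_z = 0.04046.
Unit vector along 250° is (sin 250°, cos 250°) = (-0.9397, -0.3420).
Slope in that direction = a·(-0.9397) + b·(-0.3420) = 0.28479.
Apparent dip = arctan|0.28479| = 15.9° (true dip is 17.8°, so apparent ≤ true as expected).

15.9°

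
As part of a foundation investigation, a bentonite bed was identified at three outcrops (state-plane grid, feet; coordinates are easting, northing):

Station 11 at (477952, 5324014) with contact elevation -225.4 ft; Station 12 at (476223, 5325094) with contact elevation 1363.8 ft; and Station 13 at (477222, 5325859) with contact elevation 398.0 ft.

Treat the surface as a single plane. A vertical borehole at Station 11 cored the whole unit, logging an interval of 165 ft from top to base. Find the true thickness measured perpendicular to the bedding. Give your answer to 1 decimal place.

Two edge vectors: Station 11→Station 12 = (-1729, 1080, 1589.2), Station 11→Station 13 = (-730, 1845, 623.4).
Normal n = (Station 11→Station 12) × (Station 11→Station 13) = (-2258802, -82257.4, -2401605).
So ∂z/∂easting = −n_x/n_z = −0.94054 and ∂z/∂northing = −n_y/n_z = −0.03425.
|∇z| = √(a²+b²) = 0.94116, so dip δ = arctan(0.94116) = 43.26°.
True thickness = vertical thickness × cos δ = 165 × cos 43.26° = 120.2 ft.

120.2 ft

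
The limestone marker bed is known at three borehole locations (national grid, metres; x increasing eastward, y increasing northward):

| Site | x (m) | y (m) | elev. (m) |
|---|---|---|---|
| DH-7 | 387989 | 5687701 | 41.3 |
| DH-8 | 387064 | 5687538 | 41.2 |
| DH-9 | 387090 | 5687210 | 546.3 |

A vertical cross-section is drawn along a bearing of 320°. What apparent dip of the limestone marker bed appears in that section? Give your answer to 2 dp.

Let the plane be z = a·x + b·y + c.
DH-8−DH-7: −925a − 163b = −0.1;  DH-9−DH-7: −899a − 491b = 505.
Solving gives a = 0.26773, b = −1.51872.
Unit vector along 320° is (sin 320°, cos 320°) = (-0.6428, 0.7660).
Slope in that direction = a·(-0.6428) + b·(0.7660) = −1.33550.
Apparent dip = arctan|1.33550| = 53.17° (true dip is 57.0°, so apparent ≤ true as expected).

53.17°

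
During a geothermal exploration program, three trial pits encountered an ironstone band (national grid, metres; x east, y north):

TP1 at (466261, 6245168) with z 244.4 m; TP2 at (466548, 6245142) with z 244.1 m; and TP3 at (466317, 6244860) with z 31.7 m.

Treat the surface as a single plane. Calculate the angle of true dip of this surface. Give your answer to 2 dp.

35.17°

Let the plane be z = a·x + b·y + c.
TP2−TP1: 287a − 26b = −0.3;  TP3−TP1: 56a − 308b = −212.7.
Solving gives a = 0.06255, b = 0.70196.
Gradient magnitude |∇z| = √(a² + b²) = √(0.00391 + 0.49274) = 0.70474.
True dip = arctan(0.70474) = 35.17°, dipping toward S (azimuth ≈ 185°).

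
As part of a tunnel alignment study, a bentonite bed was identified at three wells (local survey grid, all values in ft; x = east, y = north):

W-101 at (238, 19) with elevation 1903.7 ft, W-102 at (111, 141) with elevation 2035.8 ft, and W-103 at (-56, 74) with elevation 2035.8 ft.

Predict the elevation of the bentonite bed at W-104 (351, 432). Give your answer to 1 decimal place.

2184.5 ft

Two edge vectors: W-101→W-102 = (-127, 122, 132.1), W-101→W-103 = (-294, 55, 132.1).
Normal n = (W-101→W-102) × (W-101→W-103) = (8850.7, -22060.7, 28883).
So ∂z/∂x = −n_x/n_z = −0.30643 and ∂z/∂y = −n_y/n_z = 0.76380.
Intercept c from W-101: 1903.7 + 72.93 − 14.51 = 1962.12.
At (351, 432): z = −107.6 + 330.0 + 1962.12 = 2184.5 ft.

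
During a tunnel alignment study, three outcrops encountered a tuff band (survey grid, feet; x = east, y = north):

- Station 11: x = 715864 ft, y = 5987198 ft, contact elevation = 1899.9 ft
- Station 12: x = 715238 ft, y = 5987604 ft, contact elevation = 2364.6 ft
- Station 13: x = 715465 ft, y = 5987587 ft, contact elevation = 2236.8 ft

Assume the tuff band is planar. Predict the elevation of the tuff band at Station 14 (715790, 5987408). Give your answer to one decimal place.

Let the plane be z = a·x + b·y + c.
Station 12−Station 11: −626a + 406b = 464.7;  Station 13−Station 11: −399a + 389b = 336.9.
Solving gives a = −0.539584151, b = 0.312611629.
Then c = 1899.9 − a·715864 − b·5987198 = −1483498.95.
At (715790, 5987408): z = −386228.9 + 1871733.4 − 1483498.95 = 2005.5 ft.

2005.5 ft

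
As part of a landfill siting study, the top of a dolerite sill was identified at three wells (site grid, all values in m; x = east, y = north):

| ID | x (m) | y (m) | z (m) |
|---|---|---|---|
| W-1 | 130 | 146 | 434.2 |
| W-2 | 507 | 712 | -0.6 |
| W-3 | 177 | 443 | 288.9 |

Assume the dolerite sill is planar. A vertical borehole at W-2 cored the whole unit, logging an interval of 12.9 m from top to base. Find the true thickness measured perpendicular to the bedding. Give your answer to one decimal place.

Two edge vectors: W-1→W-2 = (377, 566, -434.8), W-1→W-3 = (47, 297, -145.3).
Normal n = (W-1→W-2) × (W-1→W-3) = (46895.8, 34342.5, 85367).
So ∂z/∂x = −n_x/n_z = −0.54934 and ∂z/∂y = −n_y/n_z = −0.40229.
|∇z| = √(a²+b²) = 0.68089, so dip δ = arctan(0.68089) = 34.25°.
True thickness = vertical thickness × cos δ = 12.9 × cos 34.25° = 10.7 m.

10.7 m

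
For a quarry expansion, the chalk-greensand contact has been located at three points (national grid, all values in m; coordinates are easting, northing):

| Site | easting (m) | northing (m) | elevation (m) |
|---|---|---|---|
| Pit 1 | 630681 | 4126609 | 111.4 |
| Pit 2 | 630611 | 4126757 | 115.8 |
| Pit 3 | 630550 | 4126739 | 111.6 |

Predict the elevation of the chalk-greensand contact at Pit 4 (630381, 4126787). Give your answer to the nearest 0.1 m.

Two edge vectors: Pit 1→Pit 2 = (-70, 148, 4.4), Pit 1→Pit 3 = (-131, 130, 0.2).
Normal n = (Pit 1→Pit 2) × (Pit 1→Pit 3) = (-542.4, -562.4, 10288).
So ∂z/∂easting = −n_x/n_z = 0.052721617 and ∂z/∂northing = −n_y/n_z = 0.054665630.
Intercept c from Pit 1: 111.4 − 33250.52 − 225583.68 = −258722.80.
At (630381, 4126787): z = 33234.7 + 225593.4 − 258722.80 = 105.3 m.

105.3 m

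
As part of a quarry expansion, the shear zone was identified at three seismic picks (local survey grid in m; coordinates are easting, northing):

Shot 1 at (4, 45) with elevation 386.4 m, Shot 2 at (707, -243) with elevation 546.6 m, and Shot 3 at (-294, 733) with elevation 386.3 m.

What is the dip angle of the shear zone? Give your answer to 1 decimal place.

Let the plane be z = a·easting + b·northing + c.
Shot 2−Shot 1: 703a − 288b = 160.2;  Shot 3−Shot 1: −298a + 688b = −0.1.
Solving gives a = 0.27697, b = 0.11982.
Gradient magnitude |∇z| = √(a² + b²) = √(0.07671 + 0.01436) = 0.30177.
True dip = arctan(0.30177) = 16.8°, dipping toward WSW (azimuth ≈ 247°).

16.8°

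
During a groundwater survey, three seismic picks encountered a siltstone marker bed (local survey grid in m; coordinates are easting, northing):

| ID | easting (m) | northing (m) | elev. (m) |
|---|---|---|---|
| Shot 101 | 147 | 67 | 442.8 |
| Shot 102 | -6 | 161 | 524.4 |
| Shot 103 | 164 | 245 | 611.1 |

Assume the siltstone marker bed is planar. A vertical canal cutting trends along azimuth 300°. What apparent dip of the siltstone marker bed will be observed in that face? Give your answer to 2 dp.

Two edge vectors: Shot 101→Shot 102 = (-153, 94, 81.6), Shot 101→Shot 103 = (17, 178, 168.3).
Normal n = (Shot 101→Shot 102) × (Shot 101→Shot 103) = (1295.4, 27137.1, -28832).
So ∂z/∂easting = −n_x/n_z = 0.04493 and ∂z/∂northing = −n_y/n_z = 0.94121.
Unit vector along 300° is (sin 300°, cos 300°) = (-0.8660, 0.5000).
Slope in that direction = a·(-0.8660) + b·(0.5000) = 0.43170.
Apparent dip = arctan|0.43170| = 23.35° (true dip is 43.3°, so apparent ≤ true as expected).

23.35°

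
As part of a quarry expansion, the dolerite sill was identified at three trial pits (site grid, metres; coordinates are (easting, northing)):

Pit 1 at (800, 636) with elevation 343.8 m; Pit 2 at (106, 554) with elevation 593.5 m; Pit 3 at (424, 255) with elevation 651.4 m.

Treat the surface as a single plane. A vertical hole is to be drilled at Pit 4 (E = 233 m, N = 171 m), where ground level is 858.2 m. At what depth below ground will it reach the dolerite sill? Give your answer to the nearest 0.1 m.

Two edge vectors: Pit 1→Pit 2 = (-694, -82, 249.7), Pit 1→Pit 3 = (-376, -381, 307.6).
Normal n = (Pit 1→Pit 2) × (Pit 1→Pit 3) = (69912.5, 119587.2, 233582).
So ∂z/∂E = −n_x/n_z = −0.29931 and ∂z/∂N = −n_y/n_z = −0.51197.
Intercept c from Pit 1: 343.8 + 239.44 + 325.61 = 908.86.
At (233, 171): z_contact = −69.74 − 87.55 + 908.86 = 751.57 m.
Depth below ground = 858.2 − 751.57 = 106.6 m.

106.6 m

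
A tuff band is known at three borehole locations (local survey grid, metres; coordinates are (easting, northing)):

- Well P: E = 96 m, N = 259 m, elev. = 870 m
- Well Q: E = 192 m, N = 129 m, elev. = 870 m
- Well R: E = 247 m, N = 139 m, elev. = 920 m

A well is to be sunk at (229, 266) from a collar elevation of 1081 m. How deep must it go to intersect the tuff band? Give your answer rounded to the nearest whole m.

Two edge vectors: Well P→Well Q = (96, -130, 0), Well P→Well R = (151, -120, 50).
Normal n = (Well P→Well Q) × (Well P→Well R) = (-6500, -4800, 8110).
So ∂z/∂E = −n_x/n_z = 0.80148 and ∂z/∂N = −n_y/n_z = 0.59186.
Intercept c from Well P: 870 − 76.94 − 153.29 = 639.77.
At (229, 266): z_contact = 183.5 + 157.4 + 639.77 = 980.7 m.
Depth below ground = 1081 − 980.7 = 100 m.

100 m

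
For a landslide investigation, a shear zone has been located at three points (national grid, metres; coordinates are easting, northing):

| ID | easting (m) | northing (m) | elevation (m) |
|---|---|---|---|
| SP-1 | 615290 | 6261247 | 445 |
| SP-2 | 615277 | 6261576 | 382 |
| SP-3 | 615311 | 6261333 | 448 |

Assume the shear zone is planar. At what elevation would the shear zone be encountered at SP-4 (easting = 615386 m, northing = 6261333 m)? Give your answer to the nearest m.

508 m

Let the plane be z = a·easting + b·northing + c.
SP-2−SP-1: −13a + 329b = −63;  SP-3−SP-1: 21a + 86b = 3.
Solving gives a = 0.79793198, b = −0.15996013.
Then c = 445 − a·615290 − b·6261247 = 511035.34.
At (615386, 6261333): z = 491036.2 − 1001563.7 + 511035.34 = 507.8 m.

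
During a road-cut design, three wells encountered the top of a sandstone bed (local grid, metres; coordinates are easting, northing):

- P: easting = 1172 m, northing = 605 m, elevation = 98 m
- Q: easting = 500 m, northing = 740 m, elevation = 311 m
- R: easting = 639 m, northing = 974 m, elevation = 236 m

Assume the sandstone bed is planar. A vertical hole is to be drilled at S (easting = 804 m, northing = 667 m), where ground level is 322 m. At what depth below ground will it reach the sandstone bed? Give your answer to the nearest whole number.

Two edge vectors: P→Q = (-672, 135, 213), P→R = (-533, 369, 138).
Normal n = (P→Q) × (P→R) = (-59967, -20793, -176013).
So ∂z/∂easting = −n_x/n_z = −0.34070 and ∂z/∂northing = −n_y/n_z = −0.11813.
Intercept c from P: 98 + 399.30 + 71.47 = 568.77.
At (804, 667): z_contact = −273.9 − 78.8 + 568.77 = 216.1 m.
Depth below ground = 322 − 216.1 = 106 m.

106 m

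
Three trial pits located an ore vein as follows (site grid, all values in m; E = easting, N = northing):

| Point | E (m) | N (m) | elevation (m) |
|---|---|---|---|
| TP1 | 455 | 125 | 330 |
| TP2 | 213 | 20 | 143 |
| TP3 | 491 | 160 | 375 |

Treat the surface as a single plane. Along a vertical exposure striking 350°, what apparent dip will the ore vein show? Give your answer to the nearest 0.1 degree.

38.9°

Two edge vectors: TP1→TP2 = (-242, -105, -187), TP1→TP3 = (36, 35, 45).
Normal n = (TP1→TP2) × (TP1→TP3) = (1820, 4158, -4690).
So ∂z/∂E = −n_x/n_z = 0.38806 and ∂z/∂N = −n_y/n_z = 0.88657.
Unit vector along 350° is (sin 350°, cos 350°) = (-0.1736, 0.9848).
Slope in that direction = a·(-0.1736) + b·(0.9848) = 0.80571.
Apparent dip = arctan|0.80571| = 38.9° (true dip is 44.1°, so apparent ≤ true as expected).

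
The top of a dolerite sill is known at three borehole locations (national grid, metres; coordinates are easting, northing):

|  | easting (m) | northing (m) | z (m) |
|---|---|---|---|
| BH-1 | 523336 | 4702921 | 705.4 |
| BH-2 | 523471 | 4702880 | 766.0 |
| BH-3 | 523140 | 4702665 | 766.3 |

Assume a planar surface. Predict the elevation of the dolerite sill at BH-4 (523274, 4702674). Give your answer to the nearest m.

Two edge vectors: BH-1→BH-2 = (135, -41, 60.6), BH-1→BH-3 = (-196, -256, 60.9).
Normal n = (BH-1→BH-2) × (BH-1→BH-3) = (13016.7, -20099.1, -42596).
So ∂z/∂easting = −n_x/n_z = 0.30558503 and ∂z/∂northing = −n_y/n_z = −0.47185416.
Intercept c from BH-1: 705.4 − 159923.65 + 2219092.86 = 2059874.61.
At (523274, 4702674): z = 159904.7 − 2218976.3 + 2059874.61 = 803.0 m.

803 m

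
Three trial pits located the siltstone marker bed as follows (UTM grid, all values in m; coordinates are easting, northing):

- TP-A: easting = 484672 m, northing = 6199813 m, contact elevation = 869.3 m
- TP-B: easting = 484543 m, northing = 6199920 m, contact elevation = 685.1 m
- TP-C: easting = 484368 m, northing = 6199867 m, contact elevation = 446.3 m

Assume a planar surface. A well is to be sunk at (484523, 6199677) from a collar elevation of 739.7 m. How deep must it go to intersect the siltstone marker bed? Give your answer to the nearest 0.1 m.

Let the plane be z = a·easting + b·northing + c.
TP-B−TP-A: −129a + 107b = −184.2;  TP-C−TP-A: −304a + 54b = −423.
Solving gives a = 1.381511619, b = −0.055934590.
Then c = 869.3 − a·484672 − b·6199813 = −321926.70.
At (484523, 6199677): z_contact = 669374.15 − 346776.39 − 321926.70 = 671.06 m.
Depth below ground = 739.7 − 671.06 = 68.6 m.

68.6 m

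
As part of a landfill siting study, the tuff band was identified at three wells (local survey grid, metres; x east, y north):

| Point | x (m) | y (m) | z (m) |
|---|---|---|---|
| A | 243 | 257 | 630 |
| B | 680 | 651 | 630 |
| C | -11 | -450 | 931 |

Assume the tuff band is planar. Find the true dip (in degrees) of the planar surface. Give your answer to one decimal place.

40.3°

Let the plane be z = a·x + b·y + c.
B−A: 437a + 394b = 0;  C−A: −254a − 707b = 301.
Solving gives a = 0.56775, b = −0.62972.
Gradient magnitude |∇z| = √(a² + b²) = √(0.32234 + 0.39654) = 0.84787.
True dip = arctan(0.84787) = 40.3°, dipping toward NW (azimuth ≈ 318°).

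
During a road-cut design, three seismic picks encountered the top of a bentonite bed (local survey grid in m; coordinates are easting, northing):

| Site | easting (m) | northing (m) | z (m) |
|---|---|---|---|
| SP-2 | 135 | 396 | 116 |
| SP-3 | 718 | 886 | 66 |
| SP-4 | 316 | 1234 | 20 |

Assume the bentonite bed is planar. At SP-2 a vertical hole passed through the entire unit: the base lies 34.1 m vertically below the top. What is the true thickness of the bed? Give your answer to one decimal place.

Let the plane be z = a·easting + b·northing + c.
SP-3−SP-2: 583a + 490b = −50;  SP-4−SP-2: 181a + 838b = −96.
Solving gives a = 0.01285, b = −0.11733.
|∇z| = √(a²+b²) = 0.11804, so dip δ = arctan(0.11804) = 6.73°.
True thickness = vertical thickness × cos δ = 34.1 × cos 6.73° = 33.9 m.

33.9 m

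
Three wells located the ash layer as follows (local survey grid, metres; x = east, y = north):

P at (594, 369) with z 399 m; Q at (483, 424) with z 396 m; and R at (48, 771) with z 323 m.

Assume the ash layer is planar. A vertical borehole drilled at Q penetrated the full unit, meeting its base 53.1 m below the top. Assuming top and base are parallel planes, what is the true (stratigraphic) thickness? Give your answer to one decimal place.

47.3 m

Two edge vectors: P→Q = (-111, 55, -3), P→R = (-546, 402, -76).
Normal n = (P→Q) × (P→R) = (-2974, -6798, -14592).
So ∂z/∂x = −n_x/n_z = −0.20381 and ∂z/∂y = −n_y/n_z = −0.46587.
|∇z| = √(a²+b²) = 0.50850, so dip δ = arctan(0.50850) = 26.95°.
True thickness = vertical thickness × cos δ = 53.1 × cos 26.95° = 47.3 m.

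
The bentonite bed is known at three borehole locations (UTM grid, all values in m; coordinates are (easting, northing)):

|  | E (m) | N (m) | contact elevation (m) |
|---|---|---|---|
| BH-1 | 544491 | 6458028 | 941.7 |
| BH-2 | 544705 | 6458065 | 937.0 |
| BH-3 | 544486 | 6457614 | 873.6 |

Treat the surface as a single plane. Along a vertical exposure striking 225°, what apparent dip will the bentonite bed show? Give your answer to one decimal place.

Let the plane be z = a·E + b·N + c.
BH-2−BH-1: 214a + 37b = −4.7;  BH-3−BH-1: −5a − 414b = −68.1.
Solving gives a = −0.05051, b = 0.16510.
Unit vector along 225° is (sin 225°, cos 225°) = (-0.7071, -0.7071).
Slope in that direction = a·(-0.7071) + b·(-0.7071) = −0.08103.
Apparent dip = arctan|0.08103| = 4.6° (true dip is 9.8°, so apparent ≤ true as expected).

4.6°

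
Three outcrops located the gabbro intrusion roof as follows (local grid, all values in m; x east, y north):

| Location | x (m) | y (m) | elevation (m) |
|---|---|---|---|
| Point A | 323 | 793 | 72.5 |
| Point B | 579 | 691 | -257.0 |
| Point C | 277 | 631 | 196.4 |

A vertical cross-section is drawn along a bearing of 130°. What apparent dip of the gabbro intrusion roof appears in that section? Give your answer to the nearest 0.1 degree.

Two edge vectors: Point A→Point B = (256, -102, -329.5), Point A→Point C = (-46, -162, 123.9).
Normal n = (Point A→Point B) × (Point A→Point C) = (-66016.8, -16561.4, -46164).
So ∂z/∂x = −n_x/n_z = −1.43005 and ∂z/∂y = −n_y/n_z = −0.35875.
Unit vector along 130° is (sin 130°, cos 130°) = (0.7660, -0.6428).
Slope in that direction = a·(0.7660) + b·(-0.6428) = −0.86488.
Apparent dip = arctan|0.86488| = 40.9° (true dip is 55.9°, so apparent ≤ true as expected).

40.9°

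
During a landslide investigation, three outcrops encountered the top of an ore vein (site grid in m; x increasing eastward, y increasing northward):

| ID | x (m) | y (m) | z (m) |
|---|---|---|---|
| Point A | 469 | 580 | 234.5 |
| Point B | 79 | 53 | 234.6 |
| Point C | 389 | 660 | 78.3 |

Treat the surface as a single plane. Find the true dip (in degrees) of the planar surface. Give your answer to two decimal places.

54.38°

Let the plane be z = a·x + b·y + c.
Point B−Point A: −390a − 527b = 0.1;  Point C−Point A: −80a + 80b = −156.2.
Solving gives a = 1.12199, b = −0.83051.
Gradient magnitude |∇z| = √(a² + b²) = √(1.25887 + 0.68974) = 1.39593.
True dip = arctan(1.39593) = 54.38°, dipping toward NW (azimuth ≈ 307°).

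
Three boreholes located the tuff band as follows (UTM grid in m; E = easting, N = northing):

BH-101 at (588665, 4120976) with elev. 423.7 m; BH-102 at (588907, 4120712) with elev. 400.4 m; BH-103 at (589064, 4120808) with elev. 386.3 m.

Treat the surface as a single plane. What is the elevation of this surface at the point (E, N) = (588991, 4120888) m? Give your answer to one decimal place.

393.3 m

Two edge vectors: BH-101→BH-102 = (242, -264, -23.3), BH-101→BH-103 = (399, -168, -37.4).
Normal n = (BH-101→BH-102) × (BH-101→BH-103) = (5959.2, -245.9, 64680).
So ∂z/∂E = −n_x/n_z = −0.092133581 and ∂z/∂N = −n_y/n_z = 0.003801793.
Intercept c from BH-101: 423.7 + 54235.81 − 15667.10 = 38992.41.
At (588991, 4120888): z = −54265.8 + 15666.8 + 38992.41 = 393.3 m.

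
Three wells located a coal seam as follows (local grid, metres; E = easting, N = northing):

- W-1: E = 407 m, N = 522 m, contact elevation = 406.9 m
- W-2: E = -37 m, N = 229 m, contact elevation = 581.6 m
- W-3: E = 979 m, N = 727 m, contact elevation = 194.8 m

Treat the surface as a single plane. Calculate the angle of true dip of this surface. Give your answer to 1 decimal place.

Two edge vectors: W-1→W-2 = (-444, -293, 174.7), W-1→W-3 = (572, 205, -212.1).
Normal n = (W-1→W-2) × (W-1→W-3) = (26331.8, 5756, 76576).
So ∂z/∂E = −n_x/n_z = −0.34386 and ∂z/∂N = −n_y/n_z = −0.07517.
Gradient magnitude |∇z| = √(a² + b²) = √(0.11824 + 0.00565) = 0.35198.
True dip = arctan(0.35198) = 19.4°, dipping toward ENE (azimuth ≈ 078°).

19.4°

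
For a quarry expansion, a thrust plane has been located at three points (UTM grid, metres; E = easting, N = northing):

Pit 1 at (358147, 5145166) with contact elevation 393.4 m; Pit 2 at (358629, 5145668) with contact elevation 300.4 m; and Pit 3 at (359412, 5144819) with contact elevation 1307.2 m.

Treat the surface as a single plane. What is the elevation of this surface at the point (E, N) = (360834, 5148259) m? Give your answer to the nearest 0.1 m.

-329.9 m

Let the plane be z = a·E + b·N + c.
Pit 2−Pit 1: 482a + 502b = −93;  Pit 3−Pit 1: 1265a − 347b = 913.8.
Solving gives a = 0.531553166, b = −0.695634713.
Then c = 393.4 − a·358147 − b·5145166 = 3389175.30.
At (360834, 5148259): z = 191802.5 − 3581307.7 + 3389175.30 = -329.9 m.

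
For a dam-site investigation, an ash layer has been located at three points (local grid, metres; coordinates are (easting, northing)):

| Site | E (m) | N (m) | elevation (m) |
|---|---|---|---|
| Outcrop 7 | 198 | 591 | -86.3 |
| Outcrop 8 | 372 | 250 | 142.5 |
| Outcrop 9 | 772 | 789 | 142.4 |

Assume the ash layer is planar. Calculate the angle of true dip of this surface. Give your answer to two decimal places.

33.71°

Let the plane be z = a·E + b·N + c.
Outcrop 8−Outcrop 7: 174a − 341b = 228.8;  Outcrop 9−Outcrop 7: 574a + 198b = 228.7.
Solving gives a = 0.53561, b = −0.39767.
Gradient magnitude |∇z| = √(a² + b²) = √(0.28687 + 0.15814) = 0.66709.
True dip = arctan(0.66709) = 33.71°, dipping toward NW (azimuth ≈ 307°).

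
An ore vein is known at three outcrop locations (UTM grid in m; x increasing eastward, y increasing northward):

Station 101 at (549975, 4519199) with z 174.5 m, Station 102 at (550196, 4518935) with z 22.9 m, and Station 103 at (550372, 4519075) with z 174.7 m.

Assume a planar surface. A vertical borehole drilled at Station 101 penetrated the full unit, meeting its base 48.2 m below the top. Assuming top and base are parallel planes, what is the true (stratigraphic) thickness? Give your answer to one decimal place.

Let the plane be z = a·x + b·y + c.
Station 102−Station 101: 221a − 264b = −151.6;  Station 103−Station 101: 397a − 124b = 0.2.
Solving gives a = 0.24354, b = 0.77812.
|∇z| = √(a²+b²) = 0.81534, so dip δ = arctan(0.81534) = 39.19°.
True thickness = vertical thickness × cos δ = 48.2 × cos 39.19° = 37.4 m.

37.4 m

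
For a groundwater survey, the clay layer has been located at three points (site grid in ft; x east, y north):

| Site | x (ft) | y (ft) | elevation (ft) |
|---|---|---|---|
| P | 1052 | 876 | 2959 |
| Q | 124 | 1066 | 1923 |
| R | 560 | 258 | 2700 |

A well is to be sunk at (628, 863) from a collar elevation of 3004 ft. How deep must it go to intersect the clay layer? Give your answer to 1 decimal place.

Two edge vectors: P→Q = (-928, 190, -1036), P→R = (-492, -618, -259).
Normal n = (P→Q) × (P→R) = (-689458, 269360, 666984).
So ∂z/∂x = −n_x/n_z = 1.033695 and ∂z/∂y = −n_y/n_z = −0.403848.
Intercept c from P: 2959 − 1087.45 + 353.77 = 2225.32.
At (628, 863): z_contact = 649.16 − 348.52 + 2225.32 = 2525.96 ft.
Depth below ground = 3004 − 2525.96 = 478.0 ft.

478.0 ft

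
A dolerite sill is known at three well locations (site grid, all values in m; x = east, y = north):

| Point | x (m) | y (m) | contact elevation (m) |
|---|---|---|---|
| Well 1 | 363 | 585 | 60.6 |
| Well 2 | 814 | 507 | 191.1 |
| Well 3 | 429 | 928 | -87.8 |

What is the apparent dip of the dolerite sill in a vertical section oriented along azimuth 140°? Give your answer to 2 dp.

26.36°

Two edge vectors: Well 1→Well 2 = (451, -78, 130.5), Well 1→Well 3 = (66, 343, -148.4).
Normal n = (Well 1→Well 2) × (Well 1→Well 3) = (-33186.3, 75541.4, 159841).
So ∂z/∂x = −n_x/n_z = 0.20762 and ∂z/∂y = −n_y/n_z = −0.47260.
Unit vector along 140° is (sin 140°, cos 140°) = (0.6428, -0.7660).
Slope in that direction = a·(0.6428) + b·(-0.7660) = 0.49549.
Apparent dip = arctan|0.49549| = 26.36° (true dip is 27.3°, so apparent ≤ true as expected).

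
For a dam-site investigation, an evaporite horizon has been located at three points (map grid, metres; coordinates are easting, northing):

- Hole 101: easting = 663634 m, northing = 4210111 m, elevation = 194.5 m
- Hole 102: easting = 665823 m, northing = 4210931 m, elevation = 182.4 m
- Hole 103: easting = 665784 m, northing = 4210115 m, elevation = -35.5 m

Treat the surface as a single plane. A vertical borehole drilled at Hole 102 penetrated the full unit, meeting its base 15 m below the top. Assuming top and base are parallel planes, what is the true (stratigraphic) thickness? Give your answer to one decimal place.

14.4 m

Two edge vectors: Hole 101→Hole 102 = (2189, 820, -12.1), Hole 101→Hole 103 = (2150, 4, -230).
Normal n = (Hole 101→Hole 102) × (Hole 101→Hole 103) = (-188551.6, 477455, -1754244).
So ∂z/∂easting = −n_x/n_z = −0.10748 and ∂z/∂northing = −n_y/n_z = 0.27217.
|∇z| = √(a²+b²) = 0.29263, so dip δ = arctan(0.29263) = 16.31°.
True thickness = vertical thickness × cos δ = 15 × cos 16.31° = 14.4 m.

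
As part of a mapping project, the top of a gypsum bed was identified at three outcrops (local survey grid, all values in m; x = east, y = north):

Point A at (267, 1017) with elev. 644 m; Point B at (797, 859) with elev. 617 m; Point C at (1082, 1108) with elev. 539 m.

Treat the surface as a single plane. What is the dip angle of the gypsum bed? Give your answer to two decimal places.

12.32°

Let the plane be z = a·x + b·y + c.
Point B−Point A: 530a − 158b = −27;  Point C−Point A: 815a + 91b = −105.
Solving gives a = −0.10761, b = −0.19008.
Gradient magnitude |∇z| = √(a² + b²) = √(0.01158 + 0.03613) = 0.21843.
True dip = arctan(0.21843) = 12.32°, dipping toward NNE (azimuth ≈ 030°).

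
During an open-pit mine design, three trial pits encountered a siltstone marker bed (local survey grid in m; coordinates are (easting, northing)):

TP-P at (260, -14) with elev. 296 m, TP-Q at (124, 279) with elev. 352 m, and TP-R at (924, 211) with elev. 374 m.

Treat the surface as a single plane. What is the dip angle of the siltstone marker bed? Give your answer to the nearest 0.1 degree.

12.2°

Two edge vectors: TP-P→TP-Q = (-136, 293, 56), TP-P→TP-R = (664, 225, 78).
Normal n = (TP-P→TP-Q) × (TP-P→TP-R) = (10254, 47792, -225152).
So ∂z/∂E = −n_x/n_z = 0.04554 and ∂z/∂N = −n_y/n_z = 0.21227.
Gradient magnitude |∇z| = √(a² + b²) = √(0.00207 + 0.04506) = 0.21710.
True dip = arctan(0.21710) = 12.2°, dipping toward SSW (azimuth ≈ 192°).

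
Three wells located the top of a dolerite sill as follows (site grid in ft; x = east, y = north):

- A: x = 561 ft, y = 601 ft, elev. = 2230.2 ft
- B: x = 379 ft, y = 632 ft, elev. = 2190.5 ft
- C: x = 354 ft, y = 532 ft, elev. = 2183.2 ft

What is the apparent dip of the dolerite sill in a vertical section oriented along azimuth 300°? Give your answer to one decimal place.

Let the plane be z = a·x + b·y + c.
B−A: −182a + 31b = −39.7;  C−A: −207a − 69b = −47.
Solving gives a = 0.22115, b = 0.01771.
Unit vector along 300° is (sin 300°, cos 300°) = (-0.8660, 0.5000).
Slope in that direction = a·(-0.8660) + b·(0.5000) = −0.18266.
Apparent dip = arctan|0.18266| = 10.4° (true dip is 12.5°, so apparent ≤ true as expected).

10.4°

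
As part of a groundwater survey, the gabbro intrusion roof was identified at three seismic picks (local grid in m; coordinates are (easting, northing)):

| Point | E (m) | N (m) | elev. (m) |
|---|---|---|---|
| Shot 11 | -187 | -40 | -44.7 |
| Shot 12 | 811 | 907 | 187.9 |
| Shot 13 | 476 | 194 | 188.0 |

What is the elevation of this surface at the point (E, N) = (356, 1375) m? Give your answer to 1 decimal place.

-96.2 m

Let the plane be z = a·E + b·N + c.
Shot 12−Shot 11: 998a + 947b = 232.6;  Shot 13−Shot 11: 663a + 234b = 232.7.
Solving gives a = 0.420812, b = −0.197857.
Then c = -44.7 − a·-187 − b·-40 = 26.08.
At (356, 1375): z = 149.8 − 272.1 + 26.08 = -96.2 m.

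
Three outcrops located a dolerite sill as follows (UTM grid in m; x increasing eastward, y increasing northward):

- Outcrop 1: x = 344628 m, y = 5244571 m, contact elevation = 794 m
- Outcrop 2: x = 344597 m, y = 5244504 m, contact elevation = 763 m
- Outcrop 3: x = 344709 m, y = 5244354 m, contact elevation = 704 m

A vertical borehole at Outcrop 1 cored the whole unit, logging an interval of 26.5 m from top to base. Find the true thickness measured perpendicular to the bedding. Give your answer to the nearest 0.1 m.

Let the plane be z = a·x + b·y + c.
Outcrop 2−Outcrop 1: −31a − 67b = −31;  Outcrop 3−Outcrop 1: 81a − 217b = −90.
Solving gives a = 0.05735, b = 0.43615.
|∇z| = √(a²+b²) = 0.43991, so dip δ = arctan(0.43991) = 23.75°.
True thickness = vertical thickness × cos δ = 26.5 × cos 23.75° = 24.3 m.

24.3 m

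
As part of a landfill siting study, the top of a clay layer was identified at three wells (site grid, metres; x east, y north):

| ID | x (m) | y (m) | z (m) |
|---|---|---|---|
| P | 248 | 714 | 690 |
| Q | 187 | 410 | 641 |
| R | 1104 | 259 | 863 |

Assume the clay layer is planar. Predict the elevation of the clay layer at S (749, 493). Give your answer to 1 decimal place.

796.2 m

Let the plane be z = a·x + b·y + c.
Q−P: −61a − 304b = −49;  R−P: 856a − 455b = 173.
Solving gives a = 0.260043, b = 0.109004.
Then c = 690 − a·248 − b·714 = 547.68.
At (749, 493): z = 194.8 + 53.7 + 547.68 = 796.2 m.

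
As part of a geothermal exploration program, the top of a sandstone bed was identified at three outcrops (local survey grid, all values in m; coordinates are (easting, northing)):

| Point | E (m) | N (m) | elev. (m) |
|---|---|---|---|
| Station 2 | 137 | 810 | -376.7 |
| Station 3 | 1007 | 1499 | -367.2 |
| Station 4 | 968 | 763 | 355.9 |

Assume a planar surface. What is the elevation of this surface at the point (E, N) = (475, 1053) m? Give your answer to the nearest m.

-348 m

Two edge vectors: Station 2→Station 3 = (870, 689, 9.5), Station 2→Station 4 = (831, -47, 732.6).
Normal n = (Station 2→Station 3) × (Station 2→Station 4) = (505207.9, -629467.5, -613449).
So ∂z/∂E = −n_x/n_z = 0.82355 and ∂z/∂N = −n_y/n_z = −1.02611.
Intercept c from Station 2: -376.7 − 112.83 + 831.15 = 341.62.
At (475, 1053): z = 391.2 − 1080.5 + 341.62 = -347.7 m.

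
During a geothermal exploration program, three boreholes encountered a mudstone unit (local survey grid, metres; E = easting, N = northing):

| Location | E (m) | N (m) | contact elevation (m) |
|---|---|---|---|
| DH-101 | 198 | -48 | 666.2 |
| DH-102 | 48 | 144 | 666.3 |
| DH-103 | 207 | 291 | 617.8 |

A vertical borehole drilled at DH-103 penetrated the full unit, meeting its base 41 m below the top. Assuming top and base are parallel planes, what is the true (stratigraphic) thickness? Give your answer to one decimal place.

Two edge vectors: DH-101→DH-102 = (-150, 192, 0.1), DH-101→DH-103 = (9, 339, -48.4).
Normal n = (DH-101→DH-102) × (DH-101→DH-103) = (-9326.7, -7259.1, -52578).
So ∂z/∂E = −n_x/n_z = −0.17739 and ∂z/∂N = −n_y/n_z = −0.13806.
|∇z| = √(a²+b²) = 0.22478, so dip δ = arctan(0.22478) = 12.67°.
True thickness = vertical thickness × cos δ = 41 × cos 12.67° = 40.0 m.

40.0 m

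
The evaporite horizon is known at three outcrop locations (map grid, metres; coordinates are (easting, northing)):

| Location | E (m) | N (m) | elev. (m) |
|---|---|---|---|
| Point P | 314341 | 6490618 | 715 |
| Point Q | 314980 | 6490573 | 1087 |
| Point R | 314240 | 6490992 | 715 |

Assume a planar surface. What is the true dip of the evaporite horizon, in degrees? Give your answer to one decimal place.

Let the plane be z = a·E + b·N + c.
Point Q−Point P: 639a − 45b = 372;  Point R−Point P: −101a + 374b = 0.
Solving gives a = 0.59345, b = 0.16026.
Gradient magnitude |∇z| = √(a² + b²) = √(0.35218 + 0.02568) = 0.61470.
True dip = arctan(0.61470) = 31.6°, dipping toward WSW (azimuth ≈ 255°).

31.6°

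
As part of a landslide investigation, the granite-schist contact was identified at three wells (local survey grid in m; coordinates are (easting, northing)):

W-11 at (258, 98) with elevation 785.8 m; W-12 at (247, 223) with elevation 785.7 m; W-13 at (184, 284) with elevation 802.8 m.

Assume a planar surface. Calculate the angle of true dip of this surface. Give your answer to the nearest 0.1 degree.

Two edge vectors: W-11→W-12 = (-11, 125, -0.1), W-11→W-13 = (-74, 186, 17).
Normal n = (W-11→W-12) × (W-11→W-13) = (2143.6, 194.4, 7204).
So ∂z/∂E = −n_x/n_z = −0.29756 and ∂z/∂N = −n_y/n_z = −0.02699.
Gradient magnitude |∇z| = √(a² + b²) = √(0.08854 + 0.00073) = 0.29878.
True dip = arctan(0.29878) = 16.6°, dipping toward E (azimuth ≈ 085°).

16.6°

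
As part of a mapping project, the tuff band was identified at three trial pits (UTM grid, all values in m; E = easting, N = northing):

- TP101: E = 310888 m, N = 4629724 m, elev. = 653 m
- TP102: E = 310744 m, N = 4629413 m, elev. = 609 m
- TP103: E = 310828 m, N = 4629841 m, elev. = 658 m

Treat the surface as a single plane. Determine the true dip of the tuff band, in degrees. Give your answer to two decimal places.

Let the plane be z = a·E + b·N + c.
TP102−TP101: −144a − 311b = −44;  TP103−TP101: −60a + 117b = 5.
Solving gives a = 0.10119, b = 0.09463.
Gradient magnitude |∇z| = √(a² + b²) = √(0.01024 + 0.00895) = 0.13854.
True dip = arctan(0.13854) = 7.89°, dipping toward SW (azimuth ≈ 227°).

7.89°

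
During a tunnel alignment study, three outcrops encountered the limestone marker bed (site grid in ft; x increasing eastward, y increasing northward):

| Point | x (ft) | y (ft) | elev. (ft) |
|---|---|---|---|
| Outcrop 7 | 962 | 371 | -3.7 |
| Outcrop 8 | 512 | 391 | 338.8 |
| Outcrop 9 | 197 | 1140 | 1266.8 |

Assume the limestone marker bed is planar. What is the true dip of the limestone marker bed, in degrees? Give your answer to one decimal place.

49.7°

Two edge vectors: Outcrop 7→Outcrop 8 = (-450, 20, 342.5), Outcrop 7→Outcrop 9 = (-765, 769, 1270.5).
Normal n = (Outcrop 7→Outcrop 8) × (Outcrop 7→Outcrop 9) = (-237972.5, 309712.5, -330750).
So ∂z/∂x = −n_x/n_z = −0.71949 and ∂z/∂y = −n_y/n_z = 0.93639.
Gradient magnitude |∇z| = √(a² + b²) = √(0.51767 + 0.87683) = 1.18089.
True dip = arctan(1.18089) = 49.7°, dipping toward SE (azimuth ≈ 142°).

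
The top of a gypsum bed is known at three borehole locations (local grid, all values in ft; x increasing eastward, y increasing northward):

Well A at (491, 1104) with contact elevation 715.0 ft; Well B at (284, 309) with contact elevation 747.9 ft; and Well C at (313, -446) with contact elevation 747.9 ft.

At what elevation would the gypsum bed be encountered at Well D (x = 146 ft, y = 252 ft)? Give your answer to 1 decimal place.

767.3 ft

Two edge vectors: Well A→Well B = (-207, -795, 32.9), Well A→Well C = (-178, -1550, 32.9).
Normal n = (Well A→Well B) × (Well A→Well C) = (24839.5, 954.1, 179340).
So ∂z/∂x = −n_x/n_z = −0.138505 and ∂z/∂y = −n_y/n_z = −0.005320.
Intercept c from Well A: 715 + 68.01 + 5.87 = 788.88.
At (146, 252): z = −20.2 − 1.3 + 788.88 = 767.3 ft.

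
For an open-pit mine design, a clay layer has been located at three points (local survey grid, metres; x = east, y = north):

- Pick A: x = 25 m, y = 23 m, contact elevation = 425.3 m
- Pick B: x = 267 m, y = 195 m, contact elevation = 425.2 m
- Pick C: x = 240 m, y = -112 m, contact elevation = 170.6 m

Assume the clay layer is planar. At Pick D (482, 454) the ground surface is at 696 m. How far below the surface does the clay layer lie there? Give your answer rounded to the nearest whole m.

Two edge vectors: Pick A→Pick B = (242, 172, -0.1), Pick A→Pick C = (215, -135, -254.7).
Normal n = (Pick A→Pick B) × (Pick A→Pick C) = (-43821.9, 61615.9, -69650).
So ∂z/∂x = −n_x/n_z = −0.62917 and ∂z/∂y = −n_y/n_z = 0.88465.
Intercept c from Pick A: 425.3 + 15.73 − 20.35 = 420.68.
At (482, 454): z_contact = −303.3 + 401.6 + 420.68 = 519.1 m.
Depth below ground = 696 − 519.1 = 177 m.

177 m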